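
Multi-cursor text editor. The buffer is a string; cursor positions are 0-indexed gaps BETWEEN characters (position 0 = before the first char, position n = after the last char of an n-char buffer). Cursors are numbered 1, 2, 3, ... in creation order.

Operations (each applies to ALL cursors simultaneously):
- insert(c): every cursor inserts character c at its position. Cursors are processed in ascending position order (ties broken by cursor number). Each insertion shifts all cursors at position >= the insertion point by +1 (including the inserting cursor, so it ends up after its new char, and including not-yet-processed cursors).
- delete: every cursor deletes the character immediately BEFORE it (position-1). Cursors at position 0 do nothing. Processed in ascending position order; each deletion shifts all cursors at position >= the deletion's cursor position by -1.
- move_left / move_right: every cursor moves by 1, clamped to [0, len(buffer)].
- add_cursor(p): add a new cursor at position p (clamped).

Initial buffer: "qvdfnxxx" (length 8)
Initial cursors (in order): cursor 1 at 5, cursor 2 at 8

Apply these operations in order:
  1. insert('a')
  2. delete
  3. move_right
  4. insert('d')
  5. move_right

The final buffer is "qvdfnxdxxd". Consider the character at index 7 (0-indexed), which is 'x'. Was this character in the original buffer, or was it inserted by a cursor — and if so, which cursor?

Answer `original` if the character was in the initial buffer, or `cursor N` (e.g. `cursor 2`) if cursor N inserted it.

After op 1 (insert('a')): buffer="qvdfnaxxxa" (len 10), cursors c1@6 c2@10, authorship .....1...2
After op 2 (delete): buffer="qvdfnxxx" (len 8), cursors c1@5 c2@8, authorship ........
After op 3 (move_right): buffer="qvdfnxxx" (len 8), cursors c1@6 c2@8, authorship ........
After op 4 (insert('d')): buffer="qvdfnxdxxd" (len 10), cursors c1@7 c2@10, authorship ......1..2
After op 5 (move_right): buffer="qvdfnxdxxd" (len 10), cursors c1@8 c2@10, authorship ......1..2
Authorship (.=original, N=cursor N): . . . . . . 1 . . 2
Index 7: author = original

Answer: original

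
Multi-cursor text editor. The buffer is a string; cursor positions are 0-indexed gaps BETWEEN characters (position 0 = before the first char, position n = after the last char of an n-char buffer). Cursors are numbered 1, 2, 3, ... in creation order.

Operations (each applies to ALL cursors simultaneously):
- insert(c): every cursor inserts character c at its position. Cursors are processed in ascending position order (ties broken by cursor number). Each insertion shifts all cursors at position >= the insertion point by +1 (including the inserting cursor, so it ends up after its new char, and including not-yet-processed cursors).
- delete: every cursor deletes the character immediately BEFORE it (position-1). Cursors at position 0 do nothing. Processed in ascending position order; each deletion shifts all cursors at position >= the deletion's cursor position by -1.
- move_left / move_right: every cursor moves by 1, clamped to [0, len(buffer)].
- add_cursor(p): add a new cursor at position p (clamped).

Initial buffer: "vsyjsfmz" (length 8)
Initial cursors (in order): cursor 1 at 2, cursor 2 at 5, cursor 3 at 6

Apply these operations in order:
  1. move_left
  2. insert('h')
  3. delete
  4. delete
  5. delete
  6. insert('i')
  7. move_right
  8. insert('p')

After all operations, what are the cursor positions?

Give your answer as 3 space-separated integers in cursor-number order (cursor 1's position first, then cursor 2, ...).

Answer: 7 7 7

Derivation:
After op 1 (move_left): buffer="vsyjsfmz" (len 8), cursors c1@1 c2@4 c3@5, authorship ........
After op 2 (insert('h')): buffer="vhsyjhshfmz" (len 11), cursors c1@2 c2@6 c3@8, authorship .1...2.3...
After op 3 (delete): buffer="vsyjsfmz" (len 8), cursors c1@1 c2@4 c3@5, authorship ........
After op 4 (delete): buffer="syfmz" (len 5), cursors c1@0 c2@2 c3@2, authorship .....
After op 5 (delete): buffer="fmz" (len 3), cursors c1@0 c2@0 c3@0, authorship ...
After op 6 (insert('i')): buffer="iiifmz" (len 6), cursors c1@3 c2@3 c3@3, authorship 123...
After op 7 (move_right): buffer="iiifmz" (len 6), cursors c1@4 c2@4 c3@4, authorship 123...
After op 8 (insert('p')): buffer="iiifpppmz" (len 9), cursors c1@7 c2@7 c3@7, authorship 123.123..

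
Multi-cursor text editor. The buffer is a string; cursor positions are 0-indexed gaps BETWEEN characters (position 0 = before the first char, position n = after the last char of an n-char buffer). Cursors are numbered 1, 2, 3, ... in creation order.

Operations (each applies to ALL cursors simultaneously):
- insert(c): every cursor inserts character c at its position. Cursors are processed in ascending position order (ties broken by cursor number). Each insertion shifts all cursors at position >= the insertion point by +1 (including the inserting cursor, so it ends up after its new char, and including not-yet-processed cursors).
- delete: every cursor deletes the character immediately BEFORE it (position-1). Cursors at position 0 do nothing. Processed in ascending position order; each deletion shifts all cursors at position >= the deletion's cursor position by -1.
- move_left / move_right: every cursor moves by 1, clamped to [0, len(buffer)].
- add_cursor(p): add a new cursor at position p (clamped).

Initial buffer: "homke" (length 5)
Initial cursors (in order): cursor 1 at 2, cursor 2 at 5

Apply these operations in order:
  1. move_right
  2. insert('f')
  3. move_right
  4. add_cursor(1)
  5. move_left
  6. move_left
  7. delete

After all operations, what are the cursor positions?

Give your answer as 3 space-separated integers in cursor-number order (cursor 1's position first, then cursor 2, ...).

Answer: 2 3 0

Derivation:
After op 1 (move_right): buffer="homke" (len 5), cursors c1@3 c2@5, authorship .....
After op 2 (insert('f')): buffer="homfkef" (len 7), cursors c1@4 c2@7, authorship ...1..2
After op 3 (move_right): buffer="homfkef" (len 7), cursors c1@5 c2@7, authorship ...1..2
After op 4 (add_cursor(1)): buffer="homfkef" (len 7), cursors c3@1 c1@5 c2@7, authorship ...1..2
After op 5 (move_left): buffer="homfkef" (len 7), cursors c3@0 c1@4 c2@6, authorship ...1..2
After op 6 (move_left): buffer="homfkef" (len 7), cursors c3@0 c1@3 c2@5, authorship ...1..2
After op 7 (delete): buffer="hofef" (len 5), cursors c3@0 c1@2 c2@3, authorship ..1.2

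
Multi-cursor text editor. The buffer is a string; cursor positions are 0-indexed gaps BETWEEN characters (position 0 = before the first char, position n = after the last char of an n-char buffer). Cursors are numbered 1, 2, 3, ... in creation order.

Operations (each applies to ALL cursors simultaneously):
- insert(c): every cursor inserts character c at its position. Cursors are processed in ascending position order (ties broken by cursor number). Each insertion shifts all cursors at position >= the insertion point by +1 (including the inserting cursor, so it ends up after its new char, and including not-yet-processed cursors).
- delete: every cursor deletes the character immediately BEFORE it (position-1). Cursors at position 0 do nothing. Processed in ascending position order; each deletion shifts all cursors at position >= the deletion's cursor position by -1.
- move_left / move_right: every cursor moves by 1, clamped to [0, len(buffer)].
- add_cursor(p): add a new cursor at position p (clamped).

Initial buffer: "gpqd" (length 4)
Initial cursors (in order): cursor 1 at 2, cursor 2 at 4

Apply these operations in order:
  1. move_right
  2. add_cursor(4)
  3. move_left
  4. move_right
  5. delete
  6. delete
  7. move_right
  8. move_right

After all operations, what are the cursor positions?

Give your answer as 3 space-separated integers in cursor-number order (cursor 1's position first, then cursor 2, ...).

After op 1 (move_right): buffer="gpqd" (len 4), cursors c1@3 c2@4, authorship ....
After op 2 (add_cursor(4)): buffer="gpqd" (len 4), cursors c1@3 c2@4 c3@4, authorship ....
After op 3 (move_left): buffer="gpqd" (len 4), cursors c1@2 c2@3 c3@3, authorship ....
After op 4 (move_right): buffer="gpqd" (len 4), cursors c1@3 c2@4 c3@4, authorship ....
After op 5 (delete): buffer="g" (len 1), cursors c1@1 c2@1 c3@1, authorship .
After op 6 (delete): buffer="" (len 0), cursors c1@0 c2@0 c3@0, authorship 
After op 7 (move_right): buffer="" (len 0), cursors c1@0 c2@0 c3@0, authorship 
After op 8 (move_right): buffer="" (len 0), cursors c1@0 c2@0 c3@0, authorship 

Answer: 0 0 0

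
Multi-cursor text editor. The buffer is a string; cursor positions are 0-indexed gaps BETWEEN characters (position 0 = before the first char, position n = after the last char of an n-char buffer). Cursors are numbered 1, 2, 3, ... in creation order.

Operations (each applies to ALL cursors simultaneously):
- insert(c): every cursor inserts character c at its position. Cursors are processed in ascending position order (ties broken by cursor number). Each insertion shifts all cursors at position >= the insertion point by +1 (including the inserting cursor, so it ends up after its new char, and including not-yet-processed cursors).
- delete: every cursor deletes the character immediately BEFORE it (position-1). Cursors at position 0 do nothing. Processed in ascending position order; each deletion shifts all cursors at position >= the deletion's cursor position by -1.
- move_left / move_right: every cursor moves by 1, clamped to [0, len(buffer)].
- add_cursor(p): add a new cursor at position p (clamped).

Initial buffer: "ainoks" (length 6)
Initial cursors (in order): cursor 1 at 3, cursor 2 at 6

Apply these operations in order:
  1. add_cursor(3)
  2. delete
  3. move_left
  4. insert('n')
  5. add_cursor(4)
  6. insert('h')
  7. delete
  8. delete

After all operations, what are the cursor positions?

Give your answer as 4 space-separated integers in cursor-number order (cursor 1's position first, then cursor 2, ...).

Answer: 0 1 0 1

Derivation:
After op 1 (add_cursor(3)): buffer="ainoks" (len 6), cursors c1@3 c3@3 c2@6, authorship ......
After op 2 (delete): buffer="aok" (len 3), cursors c1@1 c3@1 c2@3, authorship ...
After op 3 (move_left): buffer="aok" (len 3), cursors c1@0 c3@0 c2@2, authorship ...
After op 4 (insert('n')): buffer="nnaonk" (len 6), cursors c1@2 c3@2 c2@5, authorship 13..2.
After op 5 (add_cursor(4)): buffer="nnaonk" (len 6), cursors c1@2 c3@2 c4@4 c2@5, authorship 13..2.
After op 6 (insert('h')): buffer="nnhhaohnhk" (len 10), cursors c1@4 c3@4 c4@7 c2@9, authorship 1313..422.
After op 7 (delete): buffer="nnaonk" (len 6), cursors c1@2 c3@2 c4@4 c2@5, authorship 13..2.
After op 8 (delete): buffer="ak" (len 2), cursors c1@0 c3@0 c2@1 c4@1, authorship ..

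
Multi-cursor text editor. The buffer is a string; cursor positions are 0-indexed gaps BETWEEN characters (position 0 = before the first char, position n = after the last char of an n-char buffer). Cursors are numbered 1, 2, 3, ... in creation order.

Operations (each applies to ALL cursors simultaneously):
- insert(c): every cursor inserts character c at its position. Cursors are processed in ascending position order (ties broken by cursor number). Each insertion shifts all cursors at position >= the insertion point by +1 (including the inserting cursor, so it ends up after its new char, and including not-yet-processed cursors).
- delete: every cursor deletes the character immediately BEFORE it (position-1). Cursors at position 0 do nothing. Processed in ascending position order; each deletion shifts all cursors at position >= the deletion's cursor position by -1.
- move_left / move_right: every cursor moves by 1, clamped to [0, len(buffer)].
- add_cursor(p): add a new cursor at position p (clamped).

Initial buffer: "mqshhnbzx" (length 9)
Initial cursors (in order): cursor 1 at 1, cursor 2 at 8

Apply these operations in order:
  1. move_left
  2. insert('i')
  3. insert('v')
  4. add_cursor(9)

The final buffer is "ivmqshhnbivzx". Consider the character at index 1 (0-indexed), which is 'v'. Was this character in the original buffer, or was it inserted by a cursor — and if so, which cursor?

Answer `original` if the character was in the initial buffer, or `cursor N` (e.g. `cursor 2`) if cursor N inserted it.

Answer: cursor 1

Derivation:
After op 1 (move_left): buffer="mqshhnbzx" (len 9), cursors c1@0 c2@7, authorship .........
After op 2 (insert('i')): buffer="imqshhnbizx" (len 11), cursors c1@1 c2@9, authorship 1.......2..
After op 3 (insert('v')): buffer="ivmqshhnbivzx" (len 13), cursors c1@2 c2@11, authorship 11.......22..
After op 4 (add_cursor(9)): buffer="ivmqshhnbivzx" (len 13), cursors c1@2 c3@9 c2@11, authorship 11.......22..
Authorship (.=original, N=cursor N): 1 1 . . . . . . . 2 2 . .
Index 1: author = 1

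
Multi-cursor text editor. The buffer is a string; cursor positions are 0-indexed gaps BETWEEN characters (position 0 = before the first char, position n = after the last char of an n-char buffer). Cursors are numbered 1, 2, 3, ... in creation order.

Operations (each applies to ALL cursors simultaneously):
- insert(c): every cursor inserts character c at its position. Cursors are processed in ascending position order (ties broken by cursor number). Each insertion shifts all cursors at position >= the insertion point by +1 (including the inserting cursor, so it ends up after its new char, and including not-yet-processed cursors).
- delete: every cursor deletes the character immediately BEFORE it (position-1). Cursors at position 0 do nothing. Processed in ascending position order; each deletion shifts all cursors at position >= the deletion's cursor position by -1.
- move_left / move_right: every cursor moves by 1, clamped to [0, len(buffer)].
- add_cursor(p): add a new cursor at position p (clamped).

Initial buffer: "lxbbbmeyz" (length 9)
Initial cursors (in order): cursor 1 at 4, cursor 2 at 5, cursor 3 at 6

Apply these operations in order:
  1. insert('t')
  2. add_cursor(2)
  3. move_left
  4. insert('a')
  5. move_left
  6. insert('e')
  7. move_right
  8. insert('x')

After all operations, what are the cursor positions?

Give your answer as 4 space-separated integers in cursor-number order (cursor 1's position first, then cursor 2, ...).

After op 1 (insert('t')): buffer="lxbbtbtmteyz" (len 12), cursors c1@5 c2@7 c3@9, authorship ....1.2.3...
After op 2 (add_cursor(2)): buffer="lxbbtbtmteyz" (len 12), cursors c4@2 c1@5 c2@7 c3@9, authorship ....1.2.3...
After op 3 (move_left): buffer="lxbbtbtmteyz" (len 12), cursors c4@1 c1@4 c2@6 c3@8, authorship ....1.2.3...
After op 4 (insert('a')): buffer="laxbbatbatmateyz" (len 16), cursors c4@2 c1@6 c2@9 c3@12, authorship .4...11.22.33...
After op 5 (move_left): buffer="laxbbatbatmateyz" (len 16), cursors c4@1 c1@5 c2@8 c3@11, authorship .4...11.22.33...
After op 6 (insert('e')): buffer="leaxbbeatbeatmeateyz" (len 20), cursors c4@2 c1@7 c2@11 c3@15, authorship .44...111.222.333...
After op 7 (move_right): buffer="leaxbbeatbeatmeateyz" (len 20), cursors c4@3 c1@8 c2@12 c3@16, authorship .44...111.222.333...
After op 8 (insert('x')): buffer="leaxxbbeaxtbeaxtmeaxteyz" (len 24), cursors c4@4 c1@10 c2@15 c3@20, authorship .444...1111.2222.3333...

Answer: 10 15 20 4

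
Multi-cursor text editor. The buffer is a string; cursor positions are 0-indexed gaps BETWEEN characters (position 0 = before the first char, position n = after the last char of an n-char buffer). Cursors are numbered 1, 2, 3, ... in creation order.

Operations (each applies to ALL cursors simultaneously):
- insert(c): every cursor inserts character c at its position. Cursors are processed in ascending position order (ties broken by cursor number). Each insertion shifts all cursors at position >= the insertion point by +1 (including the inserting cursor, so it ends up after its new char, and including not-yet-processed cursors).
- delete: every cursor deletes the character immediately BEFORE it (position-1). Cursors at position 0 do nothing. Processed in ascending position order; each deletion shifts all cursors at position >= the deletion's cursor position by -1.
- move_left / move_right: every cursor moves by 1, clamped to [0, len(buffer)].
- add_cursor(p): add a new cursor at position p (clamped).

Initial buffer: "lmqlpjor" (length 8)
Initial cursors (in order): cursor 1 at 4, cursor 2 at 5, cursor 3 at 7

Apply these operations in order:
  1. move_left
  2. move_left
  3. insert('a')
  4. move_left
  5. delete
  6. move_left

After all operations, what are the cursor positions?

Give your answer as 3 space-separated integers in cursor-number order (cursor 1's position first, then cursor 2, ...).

After op 1 (move_left): buffer="lmqlpjor" (len 8), cursors c1@3 c2@4 c3@6, authorship ........
After op 2 (move_left): buffer="lmqlpjor" (len 8), cursors c1@2 c2@3 c3@5, authorship ........
After op 3 (insert('a')): buffer="lmaqalpajor" (len 11), cursors c1@3 c2@5 c3@8, authorship ..1.2..3...
After op 4 (move_left): buffer="lmaqalpajor" (len 11), cursors c1@2 c2@4 c3@7, authorship ..1.2..3...
After op 5 (delete): buffer="laalajor" (len 8), cursors c1@1 c2@2 c3@4, authorship .12.3...
After op 6 (move_left): buffer="laalajor" (len 8), cursors c1@0 c2@1 c3@3, authorship .12.3...

Answer: 0 1 3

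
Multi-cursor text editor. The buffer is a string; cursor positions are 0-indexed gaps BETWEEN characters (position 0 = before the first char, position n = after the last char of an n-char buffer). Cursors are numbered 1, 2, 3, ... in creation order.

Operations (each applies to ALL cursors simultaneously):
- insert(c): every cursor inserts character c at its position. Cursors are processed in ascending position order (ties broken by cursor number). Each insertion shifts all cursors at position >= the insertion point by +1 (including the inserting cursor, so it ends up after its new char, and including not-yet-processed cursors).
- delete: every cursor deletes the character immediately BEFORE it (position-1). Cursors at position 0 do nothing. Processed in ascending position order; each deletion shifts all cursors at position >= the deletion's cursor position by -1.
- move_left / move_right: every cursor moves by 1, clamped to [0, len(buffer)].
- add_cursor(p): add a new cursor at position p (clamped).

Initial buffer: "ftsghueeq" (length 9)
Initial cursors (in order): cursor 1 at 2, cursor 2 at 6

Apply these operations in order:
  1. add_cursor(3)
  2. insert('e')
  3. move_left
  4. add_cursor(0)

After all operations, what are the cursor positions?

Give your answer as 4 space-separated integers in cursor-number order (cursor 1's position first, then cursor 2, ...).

Answer: 2 8 4 0

Derivation:
After op 1 (add_cursor(3)): buffer="ftsghueeq" (len 9), cursors c1@2 c3@3 c2@6, authorship .........
After op 2 (insert('e')): buffer="fteseghueeeq" (len 12), cursors c1@3 c3@5 c2@9, authorship ..1.3...2...
After op 3 (move_left): buffer="fteseghueeeq" (len 12), cursors c1@2 c3@4 c2@8, authorship ..1.3...2...
After op 4 (add_cursor(0)): buffer="fteseghueeeq" (len 12), cursors c4@0 c1@2 c3@4 c2@8, authorship ..1.3...2...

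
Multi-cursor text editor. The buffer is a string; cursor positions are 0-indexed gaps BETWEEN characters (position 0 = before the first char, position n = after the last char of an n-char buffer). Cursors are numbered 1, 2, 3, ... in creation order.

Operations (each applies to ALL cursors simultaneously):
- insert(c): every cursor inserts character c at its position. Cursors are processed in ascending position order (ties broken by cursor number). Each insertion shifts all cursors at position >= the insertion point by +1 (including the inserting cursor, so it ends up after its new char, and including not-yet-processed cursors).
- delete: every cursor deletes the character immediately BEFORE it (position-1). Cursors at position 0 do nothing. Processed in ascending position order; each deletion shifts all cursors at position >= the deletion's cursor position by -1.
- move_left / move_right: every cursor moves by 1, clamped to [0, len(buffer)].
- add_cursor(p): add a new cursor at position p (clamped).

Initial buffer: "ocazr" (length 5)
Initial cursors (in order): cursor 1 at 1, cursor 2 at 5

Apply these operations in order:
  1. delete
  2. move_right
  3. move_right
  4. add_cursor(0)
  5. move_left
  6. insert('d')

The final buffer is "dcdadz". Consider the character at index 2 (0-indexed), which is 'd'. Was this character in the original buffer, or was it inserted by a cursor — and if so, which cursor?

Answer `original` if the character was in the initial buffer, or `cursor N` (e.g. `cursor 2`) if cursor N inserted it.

Answer: cursor 1

Derivation:
After op 1 (delete): buffer="caz" (len 3), cursors c1@0 c2@3, authorship ...
After op 2 (move_right): buffer="caz" (len 3), cursors c1@1 c2@3, authorship ...
After op 3 (move_right): buffer="caz" (len 3), cursors c1@2 c2@3, authorship ...
After op 4 (add_cursor(0)): buffer="caz" (len 3), cursors c3@0 c1@2 c2@3, authorship ...
After op 5 (move_left): buffer="caz" (len 3), cursors c3@0 c1@1 c2@2, authorship ...
After op 6 (insert('d')): buffer="dcdadz" (len 6), cursors c3@1 c1@3 c2@5, authorship 3.1.2.
Authorship (.=original, N=cursor N): 3 . 1 . 2 .
Index 2: author = 1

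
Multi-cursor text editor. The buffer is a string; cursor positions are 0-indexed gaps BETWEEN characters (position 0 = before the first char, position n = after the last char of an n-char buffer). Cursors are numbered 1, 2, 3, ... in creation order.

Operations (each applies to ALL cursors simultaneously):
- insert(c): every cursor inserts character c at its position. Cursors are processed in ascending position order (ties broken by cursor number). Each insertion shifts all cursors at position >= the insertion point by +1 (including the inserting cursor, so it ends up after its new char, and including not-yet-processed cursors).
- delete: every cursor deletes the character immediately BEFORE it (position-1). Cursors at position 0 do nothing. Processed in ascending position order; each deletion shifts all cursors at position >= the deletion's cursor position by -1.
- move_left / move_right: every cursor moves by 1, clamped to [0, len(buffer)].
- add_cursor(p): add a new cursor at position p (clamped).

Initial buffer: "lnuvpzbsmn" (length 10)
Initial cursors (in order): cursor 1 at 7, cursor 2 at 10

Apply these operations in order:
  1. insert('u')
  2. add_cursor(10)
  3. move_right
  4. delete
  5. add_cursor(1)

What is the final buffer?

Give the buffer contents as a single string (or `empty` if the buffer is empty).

Answer: lnuvpzbum

Derivation:
After op 1 (insert('u')): buffer="lnuvpzbusmnu" (len 12), cursors c1@8 c2@12, authorship .......1...2
After op 2 (add_cursor(10)): buffer="lnuvpzbusmnu" (len 12), cursors c1@8 c3@10 c2@12, authorship .......1...2
After op 3 (move_right): buffer="lnuvpzbusmnu" (len 12), cursors c1@9 c3@11 c2@12, authorship .......1...2
After op 4 (delete): buffer="lnuvpzbum" (len 9), cursors c1@8 c2@9 c3@9, authorship .......1.
After op 5 (add_cursor(1)): buffer="lnuvpzbum" (len 9), cursors c4@1 c1@8 c2@9 c3@9, authorship .......1.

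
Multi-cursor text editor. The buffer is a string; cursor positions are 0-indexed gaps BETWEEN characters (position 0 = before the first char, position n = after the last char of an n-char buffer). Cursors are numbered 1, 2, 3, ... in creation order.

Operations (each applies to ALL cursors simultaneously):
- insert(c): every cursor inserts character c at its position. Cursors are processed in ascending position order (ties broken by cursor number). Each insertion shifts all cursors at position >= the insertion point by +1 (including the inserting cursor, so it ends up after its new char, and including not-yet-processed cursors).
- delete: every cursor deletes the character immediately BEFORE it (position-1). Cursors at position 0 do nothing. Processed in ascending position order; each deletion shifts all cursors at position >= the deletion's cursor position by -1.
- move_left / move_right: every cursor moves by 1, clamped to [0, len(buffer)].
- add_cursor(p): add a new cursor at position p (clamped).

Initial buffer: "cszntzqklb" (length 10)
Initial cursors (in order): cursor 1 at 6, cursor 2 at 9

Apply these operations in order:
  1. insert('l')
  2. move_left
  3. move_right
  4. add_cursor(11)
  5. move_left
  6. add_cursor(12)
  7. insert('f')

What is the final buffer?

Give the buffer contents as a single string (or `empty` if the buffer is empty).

After op 1 (insert('l')): buffer="cszntzlqkllb" (len 12), cursors c1@7 c2@11, authorship ......1...2.
After op 2 (move_left): buffer="cszntzlqkllb" (len 12), cursors c1@6 c2@10, authorship ......1...2.
After op 3 (move_right): buffer="cszntzlqkllb" (len 12), cursors c1@7 c2@11, authorship ......1...2.
After op 4 (add_cursor(11)): buffer="cszntzlqkllb" (len 12), cursors c1@7 c2@11 c3@11, authorship ......1...2.
After op 5 (move_left): buffer="cszntzlqkllb" (len 12), cursors c1@6 c2@10 c3@10, authorship ......1...2.
After op 6 (add_cursor(12)): buffer="cszntzlqkllb" (len 12), cursors c1@6 c2@10 c3@10 c4@12, authorship ......1...2.
After op 7 (insert('f')): buffer="cszntzflqklfflbf" (len 16), cursors c1@7 c2@13 c3@13 c4@16, authorship ......11...232.4

Answer: cszntzflqklfflbf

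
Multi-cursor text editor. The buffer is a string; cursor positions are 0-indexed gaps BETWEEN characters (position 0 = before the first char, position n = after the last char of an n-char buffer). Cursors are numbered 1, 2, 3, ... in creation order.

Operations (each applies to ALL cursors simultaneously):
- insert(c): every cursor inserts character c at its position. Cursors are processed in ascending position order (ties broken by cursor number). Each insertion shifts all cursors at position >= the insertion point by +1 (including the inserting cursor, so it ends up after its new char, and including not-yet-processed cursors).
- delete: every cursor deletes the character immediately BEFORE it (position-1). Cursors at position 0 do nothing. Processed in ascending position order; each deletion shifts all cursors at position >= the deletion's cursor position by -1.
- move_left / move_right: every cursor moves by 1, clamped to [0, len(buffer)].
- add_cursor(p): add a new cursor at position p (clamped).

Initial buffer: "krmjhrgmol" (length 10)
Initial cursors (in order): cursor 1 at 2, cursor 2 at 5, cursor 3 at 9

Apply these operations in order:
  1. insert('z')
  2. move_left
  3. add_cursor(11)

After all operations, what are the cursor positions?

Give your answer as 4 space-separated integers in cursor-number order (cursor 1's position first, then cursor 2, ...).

After op 1 (insert('z')): buffer="krzmjhzrgmozl" (len 13), cursors c1@3 c2@7 c3@12, authorship ..1...2....3.
After op 2 (move_left): buffer="krzmjhzrgmozl" (len 13), cursors c1@2 c2@6 c3@11, authorship ..1...2....3.
After op 3 (add_cursor(11)): buffer="krzmjhzrgmozl" (len 13), cursors c1@2 c2@6 c3@11 c4@11, authorship ..1...2....3.

Answer: 2 6 11 11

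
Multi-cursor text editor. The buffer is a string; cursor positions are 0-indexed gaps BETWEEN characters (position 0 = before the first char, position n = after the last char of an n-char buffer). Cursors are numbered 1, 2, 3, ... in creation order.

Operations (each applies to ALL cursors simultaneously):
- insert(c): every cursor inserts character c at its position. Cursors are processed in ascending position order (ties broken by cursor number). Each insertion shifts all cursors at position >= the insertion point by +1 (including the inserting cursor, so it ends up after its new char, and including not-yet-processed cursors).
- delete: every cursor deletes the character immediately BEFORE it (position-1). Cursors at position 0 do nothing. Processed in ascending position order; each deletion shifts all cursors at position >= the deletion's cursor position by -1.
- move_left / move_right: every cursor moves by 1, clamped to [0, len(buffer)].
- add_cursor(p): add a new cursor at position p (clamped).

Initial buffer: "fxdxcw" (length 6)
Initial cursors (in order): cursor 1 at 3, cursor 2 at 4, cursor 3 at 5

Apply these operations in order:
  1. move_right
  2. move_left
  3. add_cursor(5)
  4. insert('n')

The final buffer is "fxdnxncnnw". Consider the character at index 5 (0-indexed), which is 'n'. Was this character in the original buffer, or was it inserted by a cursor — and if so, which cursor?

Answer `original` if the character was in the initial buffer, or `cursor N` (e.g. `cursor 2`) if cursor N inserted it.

Answer: cursor 2

Derivation:
After op 1 (move_right): buffer="fxdxcw" (len 6), cursors c1@4 c2@5 c3@6, authorship ......
After op 2 (move_left): buffer="fxdxcw" (len 6), cursors c1@3 c2@4 c3@5, authorship ......
After op 3 (add_cursor(5)): buffer="fxdxcw" (len 6), cursors c1@3 c2@4 c3@5 c4@5, authorship ......
After op 4 (insert('n')): buffer="fxdnxncnnw" (len 10), cursors c1@4 c2@6 c3@9 c4@9, authorship ...1.2.34.
Authorship (.=original, N=cursor N): . . . 1 . 2 . 3 4 .
Index 5: author = 2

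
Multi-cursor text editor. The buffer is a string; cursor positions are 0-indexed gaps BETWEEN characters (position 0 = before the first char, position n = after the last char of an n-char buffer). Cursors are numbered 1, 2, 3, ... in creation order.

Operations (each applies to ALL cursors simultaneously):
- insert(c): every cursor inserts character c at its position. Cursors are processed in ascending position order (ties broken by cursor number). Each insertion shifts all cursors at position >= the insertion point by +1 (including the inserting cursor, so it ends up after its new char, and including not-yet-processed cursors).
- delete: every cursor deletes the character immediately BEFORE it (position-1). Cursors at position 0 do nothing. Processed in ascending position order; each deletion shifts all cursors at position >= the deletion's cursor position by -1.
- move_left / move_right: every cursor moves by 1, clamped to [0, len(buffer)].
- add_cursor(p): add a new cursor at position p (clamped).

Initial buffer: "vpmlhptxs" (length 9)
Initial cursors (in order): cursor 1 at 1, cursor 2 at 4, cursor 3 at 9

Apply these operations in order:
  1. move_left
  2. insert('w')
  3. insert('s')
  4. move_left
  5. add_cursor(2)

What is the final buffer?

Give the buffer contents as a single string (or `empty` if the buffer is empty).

Answer: wsvpmwslhptxwss

Derivation:
After op 1 (move_left): buffer="vpmlhptxs" (len 9), cursors c1@0 c2@3 c3@8, authorship .........
After op 2 (insert('w')): buffer="wvpmwlhptxws" (len 12), cursors c1@1 c2@5 c3@11, authorship 1...2.....3.
After op 3 (insert('s')): buffer="wsvpmwslhptxwss" (len 15), cursors c1@2 c2@7 c3@14, authorship 11...22.....33.
After op 4 (move_left): buffer="wsvpmwslhptxwss" (len 15), cursors c1@1 c2@6 c3@13, authorship 11...22.....33.
After op 5 (add_cursor(2)): buffer="wsvpmwslhptxwss" (len 15), cursors c1@1 c4@2 c2@6 c3@13, authorship 11...22.....33.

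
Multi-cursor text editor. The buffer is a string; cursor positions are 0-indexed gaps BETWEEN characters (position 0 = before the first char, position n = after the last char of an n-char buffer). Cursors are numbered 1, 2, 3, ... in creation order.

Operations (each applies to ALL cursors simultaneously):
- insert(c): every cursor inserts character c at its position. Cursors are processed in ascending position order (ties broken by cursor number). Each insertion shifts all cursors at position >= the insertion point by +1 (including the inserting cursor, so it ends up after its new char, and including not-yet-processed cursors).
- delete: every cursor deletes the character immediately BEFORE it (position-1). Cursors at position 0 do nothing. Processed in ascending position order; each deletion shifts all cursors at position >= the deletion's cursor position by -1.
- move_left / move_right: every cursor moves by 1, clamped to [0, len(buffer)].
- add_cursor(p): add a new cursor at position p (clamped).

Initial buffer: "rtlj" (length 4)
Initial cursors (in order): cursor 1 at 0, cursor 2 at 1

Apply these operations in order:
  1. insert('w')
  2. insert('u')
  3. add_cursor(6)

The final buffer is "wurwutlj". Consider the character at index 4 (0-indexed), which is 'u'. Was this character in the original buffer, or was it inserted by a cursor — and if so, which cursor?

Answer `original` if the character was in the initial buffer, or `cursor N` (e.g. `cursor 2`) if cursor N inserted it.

After op 1 (insert('w')): buffer="wrwtlj" (len 6), cursors c1@1 c2@3, authorship 1.2...
After op 2 (insert('u')): buffer="wurwutlj" (len 8), cursors c1@2 c2@5, authorship 11.22...
After op 3 (add_cursor(6)): buffer="wurwutlj" (len 8), cursors c1@2 c2@5 c3@6, authorship 11.22...
Authorship (.=original, N=cursor N): 1 1 . 2 2 . . .
Index 4: author = 2

Answer: cursor 2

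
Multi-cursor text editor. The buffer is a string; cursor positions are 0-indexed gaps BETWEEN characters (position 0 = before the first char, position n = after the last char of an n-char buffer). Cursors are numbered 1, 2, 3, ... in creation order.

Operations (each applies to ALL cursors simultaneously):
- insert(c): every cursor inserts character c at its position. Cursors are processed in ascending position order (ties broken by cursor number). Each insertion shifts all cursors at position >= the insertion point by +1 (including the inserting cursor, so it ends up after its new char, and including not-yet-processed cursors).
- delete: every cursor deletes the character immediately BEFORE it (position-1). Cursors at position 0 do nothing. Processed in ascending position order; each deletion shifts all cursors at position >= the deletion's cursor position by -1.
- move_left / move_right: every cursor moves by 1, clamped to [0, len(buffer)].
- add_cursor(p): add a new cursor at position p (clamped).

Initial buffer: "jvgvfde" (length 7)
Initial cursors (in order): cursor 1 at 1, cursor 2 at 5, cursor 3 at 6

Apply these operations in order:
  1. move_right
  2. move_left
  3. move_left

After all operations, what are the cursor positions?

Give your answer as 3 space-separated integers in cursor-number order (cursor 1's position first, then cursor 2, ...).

Answer: 0 4 5

Derivation:
After op 1 (move_right): buffer="jvgvfde" (len 7), cursors c1@2 c2@6 c3@7, authorship .......
After op 2 (move_left): buffer="jvgvfde" (len 7), cursors c1@1 c2@5 c3@6, authorship .......
After op 3 (move_left): buffer="jvgvfde" (len 7), cursors c1@0 c2@4 c3@5, authorship .......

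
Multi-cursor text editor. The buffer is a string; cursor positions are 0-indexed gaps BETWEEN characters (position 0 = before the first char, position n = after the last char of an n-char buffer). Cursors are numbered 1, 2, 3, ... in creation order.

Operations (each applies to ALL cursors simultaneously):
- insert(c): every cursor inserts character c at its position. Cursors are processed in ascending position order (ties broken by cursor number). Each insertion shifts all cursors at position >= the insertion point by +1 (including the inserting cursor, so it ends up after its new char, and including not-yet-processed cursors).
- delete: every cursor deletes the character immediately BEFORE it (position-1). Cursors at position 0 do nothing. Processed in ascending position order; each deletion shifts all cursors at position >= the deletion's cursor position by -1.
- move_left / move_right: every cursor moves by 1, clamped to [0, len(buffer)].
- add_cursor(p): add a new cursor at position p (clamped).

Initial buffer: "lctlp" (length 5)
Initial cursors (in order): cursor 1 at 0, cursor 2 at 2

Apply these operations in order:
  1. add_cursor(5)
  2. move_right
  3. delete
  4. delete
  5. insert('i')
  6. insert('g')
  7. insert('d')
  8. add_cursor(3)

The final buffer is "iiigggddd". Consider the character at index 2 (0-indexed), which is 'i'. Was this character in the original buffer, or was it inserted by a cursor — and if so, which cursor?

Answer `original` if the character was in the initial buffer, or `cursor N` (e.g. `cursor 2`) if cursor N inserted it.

After op 1 (add_cursor(5)): buffer="lctlp" (len 5), cursors c1@0 c2@2 c3@5, authorship .....
After op 2 (move_right): buffer="lctlp" (len 5), cursors c1@1 c2@3 c3@5, authorship .....
After op 3 (delete): buffer="cl" (len 2), cursors c1@0 c2@1 c3@2, authorship ..
After op 4 (delete): buffer="" (len 0), cursors c1@0 c2@0 c3@0, authorship 
After op 5 (insert('i')): buffer="iii" (len 3), cursors c1@3 c2@3 c3@3, authorship 123
After op 6 (insert('g')): buffer="iiiggg" (len 6), cursors c1@6 c2@6 c3@6, authorship 123123
After op 7 (insert('d')): buffer="iiigggddd" (len 9), cursors c1@9 c2@9 c3@9, authorship 123123123
After op 8 (add_cursor(3)): buffer="iiigggddd" (len 9), cursors c4@3 c1@9 c2@9 c3@9, authorship 123123123
Authorship (.=original, N=cursor N): 1 2 3 1 2 3 1 2 3
Index 2: author = 3

Answer: cursor 3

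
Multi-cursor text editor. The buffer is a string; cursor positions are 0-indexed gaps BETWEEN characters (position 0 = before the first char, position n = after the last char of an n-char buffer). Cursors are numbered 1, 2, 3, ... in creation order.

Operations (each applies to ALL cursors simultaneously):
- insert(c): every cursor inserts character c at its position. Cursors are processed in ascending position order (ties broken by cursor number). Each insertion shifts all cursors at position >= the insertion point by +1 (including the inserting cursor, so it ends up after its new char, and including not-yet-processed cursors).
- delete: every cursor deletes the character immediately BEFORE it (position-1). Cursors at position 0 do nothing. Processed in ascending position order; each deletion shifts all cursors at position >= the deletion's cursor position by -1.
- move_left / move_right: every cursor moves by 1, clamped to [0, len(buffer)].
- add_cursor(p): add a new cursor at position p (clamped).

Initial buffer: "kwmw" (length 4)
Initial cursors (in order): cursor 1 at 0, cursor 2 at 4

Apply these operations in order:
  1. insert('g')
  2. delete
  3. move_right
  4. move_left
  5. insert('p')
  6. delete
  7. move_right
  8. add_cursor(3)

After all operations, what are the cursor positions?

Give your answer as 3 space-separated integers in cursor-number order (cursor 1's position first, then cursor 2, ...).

After op 1 (insert('g')): buffer="gkwmwg" (len 6), cursors c1@1 c2@6, authorship 1....2
After op 2 (delete): buffer="kwmw" (len 4), cursors c1@0 c2@4, authorship ....
After op 3 (move_right): buffer="kwmw" (len 4), cursors c1@1 c2@4, authorship ....
After op 4 (move_left): buffer="kwmw" (len 4), cursors c1@0 c2@3, authorship ....
After op 5 (insert('p')): buffer="pkwmpw" (len 6), cursors c1@1 c2@5, authorship 1...2.
After op 6 (delete): buffer="kwmw" (len 4), cursors c1@0 c2@3, authorship ....
After op 7 (move_right): buffer="kwmw" (len 4), cursors c1@1 c2@4, authorship ....
After op 8 (add_cursor(3)): buffer="kwmw" (len 4), cursors c1@1 c3@3 c2@4, authorship ....

Answer: 1 4 3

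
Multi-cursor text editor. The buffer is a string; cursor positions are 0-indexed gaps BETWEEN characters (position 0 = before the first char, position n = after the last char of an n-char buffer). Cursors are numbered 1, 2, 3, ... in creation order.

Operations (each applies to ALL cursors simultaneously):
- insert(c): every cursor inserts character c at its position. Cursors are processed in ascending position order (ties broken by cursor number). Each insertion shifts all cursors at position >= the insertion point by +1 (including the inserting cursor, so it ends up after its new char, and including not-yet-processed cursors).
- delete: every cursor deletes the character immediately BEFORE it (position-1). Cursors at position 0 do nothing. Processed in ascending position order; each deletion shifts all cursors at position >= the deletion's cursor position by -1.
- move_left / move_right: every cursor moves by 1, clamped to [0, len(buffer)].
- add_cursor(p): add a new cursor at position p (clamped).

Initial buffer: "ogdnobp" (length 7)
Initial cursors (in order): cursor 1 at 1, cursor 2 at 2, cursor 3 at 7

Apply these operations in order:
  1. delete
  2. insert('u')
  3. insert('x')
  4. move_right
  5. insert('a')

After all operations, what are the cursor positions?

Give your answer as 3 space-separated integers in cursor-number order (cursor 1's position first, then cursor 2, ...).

After op 1 (delete): buffer="dnob" (len 4), cursors c1@0 c2@0 c3@4, authorship ....
After op 2 (insert('u')): buffer="uudnobu" (len 7), cursors c1@2 c2@2 c3@7, authorship 12....3
After op 3 (insert('x')): buffer="uuxxdnobux" (len 10), cursors c1@4 c2@4 c3@10, authorship 1212....33
After op 4 (move_right): buffer="uuxxdnobux" (len 10), cursors c1@5 c2@5 c3@10, authorship 1212....33
After op 5 (insert('a')): buffer="uuxxdaanobuxa" (len 13), cursors c1@7 c2@7 c3@13, authorship 1212.12...333

Answer: 7 7 13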